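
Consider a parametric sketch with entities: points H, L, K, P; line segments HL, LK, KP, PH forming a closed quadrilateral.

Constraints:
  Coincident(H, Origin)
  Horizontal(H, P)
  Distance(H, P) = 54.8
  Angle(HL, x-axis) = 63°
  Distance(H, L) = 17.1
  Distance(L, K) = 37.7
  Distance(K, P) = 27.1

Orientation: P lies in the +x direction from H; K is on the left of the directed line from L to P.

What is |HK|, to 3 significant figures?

50.7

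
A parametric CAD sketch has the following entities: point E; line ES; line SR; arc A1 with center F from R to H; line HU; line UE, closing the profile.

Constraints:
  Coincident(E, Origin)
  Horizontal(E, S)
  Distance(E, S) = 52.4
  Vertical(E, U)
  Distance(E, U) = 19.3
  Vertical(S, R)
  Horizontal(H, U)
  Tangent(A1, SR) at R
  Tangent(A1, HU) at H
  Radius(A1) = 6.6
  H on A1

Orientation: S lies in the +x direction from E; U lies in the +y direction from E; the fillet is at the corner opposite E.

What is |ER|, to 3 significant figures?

53.9

The virtual corner opposite E is at (52.4, 19.3). The tangent condition forces FR to be normal to SR and since A1 is tangent to HU there, FH ⟂ HU, with radius 6.6, so the center F sits 6.6 in from both sides at F = (45.8, 12.7). That places the tangent points at R = (52.4, 12.7) on SR and H = (45.8, 19.3) on HU. Then |ER| = |R − E| = 53.9.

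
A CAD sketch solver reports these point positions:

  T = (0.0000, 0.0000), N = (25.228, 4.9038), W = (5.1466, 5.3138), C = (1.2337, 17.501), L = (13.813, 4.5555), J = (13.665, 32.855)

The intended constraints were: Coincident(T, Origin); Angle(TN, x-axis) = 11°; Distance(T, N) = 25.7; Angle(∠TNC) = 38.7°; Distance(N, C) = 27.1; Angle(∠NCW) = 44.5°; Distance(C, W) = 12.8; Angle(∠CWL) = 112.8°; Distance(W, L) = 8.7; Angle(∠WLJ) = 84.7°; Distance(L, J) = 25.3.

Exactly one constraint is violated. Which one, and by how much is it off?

Distance(L, J) = 25.3 — off by 3.00.

T = (0.00, 0.00) ✓; TN at 11.00° ✓; |TN| = 25.70 ✓; ∠TNC = 38.70° ✓; |NC| = 27.10 ✓; ∠NCW = 44.50° ✓; |CW| = 12.80 ✓; ∠CWL = 112.8° ✓; |WL| = 8.700 ✓; ∠WLJ = 84.70° ✓; |LJ| = 28.30 ✗.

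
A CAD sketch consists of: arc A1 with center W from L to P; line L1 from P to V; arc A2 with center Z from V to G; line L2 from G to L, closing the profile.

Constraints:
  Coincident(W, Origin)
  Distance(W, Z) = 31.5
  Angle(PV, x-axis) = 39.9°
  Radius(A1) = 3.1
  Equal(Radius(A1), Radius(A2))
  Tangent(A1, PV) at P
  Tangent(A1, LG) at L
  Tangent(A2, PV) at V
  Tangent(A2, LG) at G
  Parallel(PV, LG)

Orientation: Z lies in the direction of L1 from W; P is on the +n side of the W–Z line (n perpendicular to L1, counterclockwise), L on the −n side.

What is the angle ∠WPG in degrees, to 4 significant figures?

78.87°

Tangency of A1 to both parallel lines with radius 3.1 puts P and L at W ± 3.1·n: P = (-1.988, 2.378), L = (1.988, -2.378). Equal radii place V and G the same way about Z: V = Z + 3.1·n = (22.18, 22.58), G = Z − 3.1·n = (26.15, 17.83). Then cos ∠WPG = PW·PG / (|PW||PG|), giving 78.87°.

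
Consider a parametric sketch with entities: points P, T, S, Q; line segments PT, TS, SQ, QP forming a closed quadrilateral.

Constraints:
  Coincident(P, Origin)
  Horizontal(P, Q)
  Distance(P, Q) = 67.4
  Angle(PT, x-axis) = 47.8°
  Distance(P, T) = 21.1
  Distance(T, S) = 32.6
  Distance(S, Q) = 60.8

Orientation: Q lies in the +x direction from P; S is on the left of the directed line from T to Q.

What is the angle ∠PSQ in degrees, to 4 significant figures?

72.26°

Checks: |TS| = 32.60 ✓; |SQ| = 60.80 ✓.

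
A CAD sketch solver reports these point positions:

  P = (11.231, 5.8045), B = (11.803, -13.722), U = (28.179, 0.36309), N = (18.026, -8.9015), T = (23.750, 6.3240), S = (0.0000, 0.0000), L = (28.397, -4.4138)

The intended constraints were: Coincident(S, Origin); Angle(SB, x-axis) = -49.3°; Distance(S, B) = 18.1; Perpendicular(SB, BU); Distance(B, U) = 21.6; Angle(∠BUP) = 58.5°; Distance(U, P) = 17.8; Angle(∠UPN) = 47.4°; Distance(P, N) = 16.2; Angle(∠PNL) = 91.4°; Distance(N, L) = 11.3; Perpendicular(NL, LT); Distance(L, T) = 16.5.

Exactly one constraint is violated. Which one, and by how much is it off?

Distance(L, T) = 16.5 — off by 4.80.

S = (0.00, 0.00) ✓; SB at -49.30° ✓; |SB| = 18.10 ✓; ∠(SB, BU) = 90.00° ✓; |BU| = 21.60 ✓; ∠BUP = 58.50° ✓; |UP| = 17.80 ✓; ∠UPN = 47.40° ✓; |PN| = 16.20 ✓; ∠PNL = 91.40° ✓; |NL| = 11.30 ✓; ∠(NL, LT) = 90.00° ✓; |LT| = 11.70 ✗.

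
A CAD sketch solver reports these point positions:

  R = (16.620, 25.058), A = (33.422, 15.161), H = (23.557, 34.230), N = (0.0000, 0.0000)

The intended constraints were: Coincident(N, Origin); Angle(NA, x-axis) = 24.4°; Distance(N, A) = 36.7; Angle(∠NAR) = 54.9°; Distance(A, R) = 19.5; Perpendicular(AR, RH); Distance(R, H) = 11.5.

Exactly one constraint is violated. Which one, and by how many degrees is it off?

Perpendicular(AR, RH) — off by 6.60°.

N = (0.00, 0.00) ✓; NA at 24.40° ✓; |NA| = 36.70 ✓; ∠NAR = 54.90° ✓; |AR| = 19.50 ✓; ∠(AR, RH) = 96.60° ✗; |RH| = 11.50 ✓.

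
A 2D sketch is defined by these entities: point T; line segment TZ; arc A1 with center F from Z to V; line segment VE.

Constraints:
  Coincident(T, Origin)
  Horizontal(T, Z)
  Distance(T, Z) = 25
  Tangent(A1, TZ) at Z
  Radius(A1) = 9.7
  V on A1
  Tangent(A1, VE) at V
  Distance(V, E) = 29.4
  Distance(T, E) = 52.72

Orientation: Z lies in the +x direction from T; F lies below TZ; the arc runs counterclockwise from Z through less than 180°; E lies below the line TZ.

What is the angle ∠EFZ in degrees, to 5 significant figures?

159.63°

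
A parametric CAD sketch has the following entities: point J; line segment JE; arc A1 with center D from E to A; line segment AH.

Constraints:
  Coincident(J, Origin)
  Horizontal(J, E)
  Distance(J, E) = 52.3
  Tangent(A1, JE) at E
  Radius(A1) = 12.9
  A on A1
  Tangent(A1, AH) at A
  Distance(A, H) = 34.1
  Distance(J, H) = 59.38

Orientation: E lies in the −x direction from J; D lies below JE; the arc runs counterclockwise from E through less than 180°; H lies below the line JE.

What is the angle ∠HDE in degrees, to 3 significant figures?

156°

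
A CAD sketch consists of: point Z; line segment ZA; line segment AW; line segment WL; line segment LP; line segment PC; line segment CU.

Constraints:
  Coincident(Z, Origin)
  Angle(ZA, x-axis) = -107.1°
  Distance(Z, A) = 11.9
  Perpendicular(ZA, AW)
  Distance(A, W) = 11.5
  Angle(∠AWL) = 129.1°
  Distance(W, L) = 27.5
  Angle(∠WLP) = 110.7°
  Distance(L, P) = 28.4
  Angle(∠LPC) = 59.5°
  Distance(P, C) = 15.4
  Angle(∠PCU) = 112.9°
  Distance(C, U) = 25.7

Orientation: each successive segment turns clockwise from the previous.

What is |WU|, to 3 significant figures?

16.6

∠LPC = 59.5° gives PC at -77.8° from the x-axis; with |PC| = 15.4, C = (-0.666, 21.7). ∠PCU = 112.9° gives CU at -145° from the x-axis; with |CU| = 25.7, U = (-21.7, 6.93). Then |WU| = |U − W| = 16.6.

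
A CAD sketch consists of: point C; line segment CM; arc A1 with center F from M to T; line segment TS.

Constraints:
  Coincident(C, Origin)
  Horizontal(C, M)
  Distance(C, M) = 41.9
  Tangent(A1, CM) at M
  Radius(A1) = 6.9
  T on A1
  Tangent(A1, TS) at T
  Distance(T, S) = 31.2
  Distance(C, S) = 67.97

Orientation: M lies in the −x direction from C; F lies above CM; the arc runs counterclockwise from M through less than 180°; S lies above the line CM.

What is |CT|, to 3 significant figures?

38.8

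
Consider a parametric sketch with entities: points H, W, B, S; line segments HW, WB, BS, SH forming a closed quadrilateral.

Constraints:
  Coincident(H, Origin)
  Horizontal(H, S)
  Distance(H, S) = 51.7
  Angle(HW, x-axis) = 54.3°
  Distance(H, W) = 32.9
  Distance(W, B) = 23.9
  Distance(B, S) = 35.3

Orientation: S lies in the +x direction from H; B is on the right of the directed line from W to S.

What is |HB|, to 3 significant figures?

16.8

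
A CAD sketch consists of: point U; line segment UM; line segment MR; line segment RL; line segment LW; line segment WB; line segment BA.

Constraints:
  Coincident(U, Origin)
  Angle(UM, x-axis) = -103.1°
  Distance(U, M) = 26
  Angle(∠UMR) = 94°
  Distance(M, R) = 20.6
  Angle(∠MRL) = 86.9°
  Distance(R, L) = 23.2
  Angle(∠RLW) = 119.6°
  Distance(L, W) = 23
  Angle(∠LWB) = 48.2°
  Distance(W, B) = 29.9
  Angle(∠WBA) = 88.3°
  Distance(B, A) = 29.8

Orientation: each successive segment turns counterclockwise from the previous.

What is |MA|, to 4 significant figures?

37.58

U is at the origin; UM runs at -103.1° with length 26.0, so M = (-5.893, -25.32). ∠UMR = 94.0° gives MR at -17.10° from the x-axis; with |MR| = 20.6, R = (13.80, -31.38). ∠MRL = 86.9° gives RL at 76.00° from the x-axis; with |RL| = 23.2, L = (19.41, -8.870). ∠RLW = 119.6° gives LW at 136.4° from the x-axis; with |LW| = 23.0, W = (2.753, 6.992). ∠LWB = 48.2° gives WB at -91.80° from the x-axis; with |WB| = 29.9, B = (1.814, -22.89). ∠WBA = 88.3° gives BA at -0.1000° from the x-axis; with |BA| = 29.8, A = (31.61, -22.95). Then |MA| = |A − M| = 37.58.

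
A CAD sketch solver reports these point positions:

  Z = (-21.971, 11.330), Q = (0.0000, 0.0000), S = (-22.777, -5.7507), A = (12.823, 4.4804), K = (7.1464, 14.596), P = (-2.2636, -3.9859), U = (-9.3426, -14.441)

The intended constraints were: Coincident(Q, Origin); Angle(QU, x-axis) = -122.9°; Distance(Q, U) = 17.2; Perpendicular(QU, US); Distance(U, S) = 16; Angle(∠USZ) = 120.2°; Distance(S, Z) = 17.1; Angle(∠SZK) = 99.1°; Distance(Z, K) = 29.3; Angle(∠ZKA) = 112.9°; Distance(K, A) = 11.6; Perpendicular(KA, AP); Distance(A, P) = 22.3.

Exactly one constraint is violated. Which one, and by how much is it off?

Distance(A, P) = 22.3 — off by 5.00.

Q = (0.00, 0.00) ✓; QU at -122.9° ✓; |QU| = 17.20 ✓; ∠(QU, US) = 90.00° ✓; |US| = 16.00 ✓; ∠USZ = 120.2° ✓; |SZ| = 17.10 ✓; ∠SZK = 99.10° ✓; |ZK| = 29.30 ✓; ∠ZKA = 112.9° ✓; |KA| = 11.60 ✓; ∠(KA, AP) = 90.00° ✓; |AP| = 17.30 ✗.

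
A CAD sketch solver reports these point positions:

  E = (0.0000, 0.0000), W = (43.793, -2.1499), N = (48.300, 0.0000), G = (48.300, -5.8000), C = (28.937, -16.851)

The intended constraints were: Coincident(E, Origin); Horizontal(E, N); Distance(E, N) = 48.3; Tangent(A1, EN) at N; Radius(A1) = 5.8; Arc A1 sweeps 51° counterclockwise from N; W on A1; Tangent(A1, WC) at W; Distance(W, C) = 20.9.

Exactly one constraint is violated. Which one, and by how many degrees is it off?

Tangent(A1, WC) at W — off by 6.30°.

E = (0.00, 0.00) ✓; E.y = 0.00, N.y = 0.00 ✓; |EN| = 48.30 ✓; ∠(GN, NE) = 90.00° ✓; |GN| = 5.800 ✓; bearing(G→W) − bearing(G→N) = 51.00° ✓; |GW| = 5.800 ✓; ∠(GW, WC) = 96.30° ✗; |WC| = 20.90 ✓.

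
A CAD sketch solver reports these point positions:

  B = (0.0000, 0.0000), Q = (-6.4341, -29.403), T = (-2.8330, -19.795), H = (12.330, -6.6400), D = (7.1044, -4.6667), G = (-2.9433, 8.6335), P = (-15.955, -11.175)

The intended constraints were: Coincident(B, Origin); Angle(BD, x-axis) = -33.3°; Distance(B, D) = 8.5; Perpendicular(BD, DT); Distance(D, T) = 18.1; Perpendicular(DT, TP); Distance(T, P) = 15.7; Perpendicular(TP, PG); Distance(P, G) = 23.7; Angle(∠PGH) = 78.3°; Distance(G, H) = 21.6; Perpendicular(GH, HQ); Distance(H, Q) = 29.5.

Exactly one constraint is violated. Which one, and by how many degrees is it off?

Perpendicular(GH, HQ) — off by 5.50°.

B = (0.00, 0.00) ✓; BD at -33.30° ✓; |BD| = 8.500 ✓; ∠(BD, DT) = 90.00° ✓; |DT| = 18.10 ✓; ∠(DT, TP) = 90.00° ✓; |TP| = 15.70 ✓; ∠(TP, PG) = 90.00° ✓; |PG| = 23.70 ✓; ∠PGH = 78.30° ✓; |GH| = 21.60 ✓; ∠(GH, HQ) = 84.50° ✗; |HQ| = 29.50 ✓.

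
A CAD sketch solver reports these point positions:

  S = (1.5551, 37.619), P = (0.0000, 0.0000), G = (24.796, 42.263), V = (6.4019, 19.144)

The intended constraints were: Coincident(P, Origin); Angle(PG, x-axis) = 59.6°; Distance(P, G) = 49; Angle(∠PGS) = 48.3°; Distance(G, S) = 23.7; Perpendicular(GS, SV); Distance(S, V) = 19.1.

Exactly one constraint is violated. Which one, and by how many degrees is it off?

Perpendicular(GS, SV) — off by 3.40°.

P = (0.00, 0.00) ✓; PG at 59.60° ✓; |PG| = 49.00 ✓; ∠PGS = 48.30° ✓; |GS| = 23.70 ✓; ∠(GS, SV) = 93.40° ✗; |SV| = 19.10 ✓.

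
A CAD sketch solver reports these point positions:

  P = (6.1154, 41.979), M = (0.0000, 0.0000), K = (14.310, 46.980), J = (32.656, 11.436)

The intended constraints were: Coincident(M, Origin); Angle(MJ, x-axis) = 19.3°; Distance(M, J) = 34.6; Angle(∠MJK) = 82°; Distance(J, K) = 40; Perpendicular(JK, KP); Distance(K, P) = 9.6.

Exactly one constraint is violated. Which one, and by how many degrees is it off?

Perpendicular(JK, KP) — off by 4.09°.

M = (0.00, 0.00) ✓; MJ at 19.30° ✓; |MJ| = 34.60 ✓; ∠MJK = 82.00° ✓; |JK| = 40.00 ✓; ∠(JK, KP) = 94.09° ✗; |KP| = 9.600 ✓.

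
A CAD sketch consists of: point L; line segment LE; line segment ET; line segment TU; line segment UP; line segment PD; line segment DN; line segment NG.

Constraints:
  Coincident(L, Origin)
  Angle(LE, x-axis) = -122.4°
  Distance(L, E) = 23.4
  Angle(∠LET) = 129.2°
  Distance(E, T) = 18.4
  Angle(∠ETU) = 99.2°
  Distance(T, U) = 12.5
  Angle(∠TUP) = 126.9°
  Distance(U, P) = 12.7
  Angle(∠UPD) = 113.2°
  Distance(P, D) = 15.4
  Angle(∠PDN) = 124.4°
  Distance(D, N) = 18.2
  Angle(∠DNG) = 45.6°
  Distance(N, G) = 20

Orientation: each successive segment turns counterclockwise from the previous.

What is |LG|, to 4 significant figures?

26.64

L is at the origin; LE runs at -122.4° with length 23.4, so E = (-12.54, -19.76). ∠LET = 129.2° gives ET at -71.60° from the x-axis; with |ET| = 18.4, T = (-6.730, -37.22). ∠ETU = 99.2° gives TU at 9.200° from the x-axis; with |TU| = 12.5, U = (5.609, -35.22). ∠TUP = 126.9° gives UP at 62.30° from the x-axis; with |UP| = 12.7, P = (11.51, -23.97). ∠UPD = 113.2° gives PD at 129.1° from the x-axis; with |PD| = 15.4, D = (1.800, -12.02). ∠PDN = 124.4° gives DN at -175.3° from the x-axis; with |DN| = 18.2, N = (-16.34, -13.51). ∠DNG = 45.6° gives NG at -40.90° from the x-axis; with |NG| = 20.0, G = (-1.222, -26.61). Then |LG| = |G − L| = 26.64.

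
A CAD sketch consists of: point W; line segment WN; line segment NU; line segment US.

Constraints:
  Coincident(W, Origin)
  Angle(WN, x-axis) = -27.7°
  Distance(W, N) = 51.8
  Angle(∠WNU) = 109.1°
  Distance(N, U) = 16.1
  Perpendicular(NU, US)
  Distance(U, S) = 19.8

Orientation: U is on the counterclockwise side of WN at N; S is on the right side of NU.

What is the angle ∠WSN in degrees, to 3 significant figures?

13.4°

W is at the origin; WN runs at -27.7° with length 51.8, so N = 51.8·(cos -27.7°, sin -27.7°) = (45.9, -24.1). ∠WNU = 109.1°, so NU runs at -27.7° + (180° − 109.1°) = 43.2° from the x-axis; with |NU| = 16.1, U = N + 16.1·(cos 43.2°, sin 43.2°) = (57.6, -13.1). NU ⟂ US; with |US| = 19.8 on the right of NU, S = U + 19.8·(0.685, -0.729) = (71.2, -27.5). Then cos ∠WSN = SW·SN / (|SW||SN|), giving 13.4°.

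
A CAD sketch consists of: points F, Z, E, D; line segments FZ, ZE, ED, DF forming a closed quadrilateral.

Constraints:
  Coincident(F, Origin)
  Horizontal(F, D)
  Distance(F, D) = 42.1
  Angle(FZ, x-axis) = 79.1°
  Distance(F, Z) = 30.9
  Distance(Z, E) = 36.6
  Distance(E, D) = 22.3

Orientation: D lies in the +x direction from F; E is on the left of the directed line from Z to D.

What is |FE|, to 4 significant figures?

47.15

F is at the origin; FD is horizontal with |FD| = 42.1 and D in +x, so D = (42.1, 0). FZ runs at 79.1° with |FZ| = 30.9, so Z = (5.843, 30.34). E is determined by |ZE| = 36.6 and |ED| = 22.3 together: it lies at the intersection of circle(Z, 36.6) and circle(D, 22.3). With |ZD| = 47.28, the foot of the radical line on ZD is 32.55 from Z and the perpendicular offset is √(36.6² − 32.55²) = 16.74. Taking the left-of-ZD solution: E = (41.55, 22.29).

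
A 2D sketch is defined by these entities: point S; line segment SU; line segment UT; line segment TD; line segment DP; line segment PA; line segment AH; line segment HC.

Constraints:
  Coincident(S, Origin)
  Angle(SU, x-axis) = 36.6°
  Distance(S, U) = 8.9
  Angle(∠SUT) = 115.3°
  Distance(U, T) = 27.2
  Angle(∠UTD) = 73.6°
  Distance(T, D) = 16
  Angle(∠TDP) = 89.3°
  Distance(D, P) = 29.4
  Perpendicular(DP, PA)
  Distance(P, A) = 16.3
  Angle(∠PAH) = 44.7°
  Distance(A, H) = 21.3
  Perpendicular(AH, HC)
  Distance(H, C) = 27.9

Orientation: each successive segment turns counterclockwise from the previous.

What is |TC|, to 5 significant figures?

48.450

S is at the origin; SU runs at 36.6° with length 8.9, so U = (7.1451, 5.3064). ∠SUT = 115.3° gives UT at 101.30° from the x-axis; with |UT| = 27.2, T = (1.8153, 31.979). ∠UTD = 73.6° gives TD at -152.30° from the x-axis; with |TD| = 16.0, D = (-12.351, 24.542). ∠TDP = 89.3° gives DP at -61.600° from the x-axis; with |DP| = 29.4, P = (1.6324, -1.3200). DP ⟂ PA, so PA runs at 28.400°; with |PA| = 16.3, A = (15.971, 6.4327). ∠PAH = 44.7° gives AH at 163.70° from the x-axis; with |AH| = 21.3, H = (-4.4732, 12.411). AH is perpendicular to HC, so HC runs at -106.30°; with |HC| = 27.9, C = (-12.304, -14.368). Then |TC| = |C − T| = 48.450.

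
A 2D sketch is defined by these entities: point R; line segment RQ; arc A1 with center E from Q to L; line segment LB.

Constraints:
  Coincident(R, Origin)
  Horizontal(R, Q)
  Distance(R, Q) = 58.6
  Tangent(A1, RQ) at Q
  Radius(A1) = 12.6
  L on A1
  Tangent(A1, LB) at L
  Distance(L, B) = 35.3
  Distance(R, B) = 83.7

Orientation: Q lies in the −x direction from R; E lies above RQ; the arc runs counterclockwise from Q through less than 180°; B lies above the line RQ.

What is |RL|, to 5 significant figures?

52.018

R is at the origin; RQ is horizontal with |RQ| = 58.6 and Q on the −x side, so Q = (-58.600, 0.0000). A1 meets RQ tangentially, so EQ is at right angles to RQ, so E = Q + (0, 12.6) = (-58.600, 12.600). Since EL ⟂ LB (tangency), |EB| = √(12.6² + 35.3²) = 37.481 regardless of where L sits on A1. So B lies on both circle(R, 83.7) and circle(E, 37.481); the above-RQ intersection is B = (-67.929, 48.902). L is the foot of the tangent from B: L = (-48.161, 19.656).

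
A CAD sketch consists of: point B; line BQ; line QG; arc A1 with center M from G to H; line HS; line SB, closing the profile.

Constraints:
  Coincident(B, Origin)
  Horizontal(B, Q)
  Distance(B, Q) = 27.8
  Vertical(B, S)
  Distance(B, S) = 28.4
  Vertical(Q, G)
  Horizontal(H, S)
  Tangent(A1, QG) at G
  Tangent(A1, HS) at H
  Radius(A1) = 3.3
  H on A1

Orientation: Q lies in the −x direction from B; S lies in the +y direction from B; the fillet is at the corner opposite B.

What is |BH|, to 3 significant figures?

37.5

B is at the origin; BQ is horizontal with |BQ| = 27.8 and Q on the −x side, so Q = (-27.8, 0.00). B and S share the same x with |BS| = 28.4 and S on the +y side, so S = (0.00, 28.4). The virtual corner opposite B is at (-27.8, 28.4). The tangent condition forces MG to be normal to QG and tangency of A1 to HS means the radius MH is perpendicular to HS, with radius 3.3, so the center M sits 3.3 in from both sides at M = (-24.5, 25.1). That places the tangent points at G = (-27.8, 25.1) on QG and H = (-24.5, 28.4) on HS. Then |BH| = |H − B| = 37.5.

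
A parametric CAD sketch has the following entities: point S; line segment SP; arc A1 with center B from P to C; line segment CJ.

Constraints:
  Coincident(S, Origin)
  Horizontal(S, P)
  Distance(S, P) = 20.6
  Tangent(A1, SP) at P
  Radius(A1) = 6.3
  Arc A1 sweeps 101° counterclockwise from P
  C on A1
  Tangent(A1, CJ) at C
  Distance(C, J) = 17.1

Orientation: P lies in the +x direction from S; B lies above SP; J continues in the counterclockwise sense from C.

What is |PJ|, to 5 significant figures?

24.463

S is at the origin; S and P share the same y with |SP| = 20.6 and P on the +x side, so P = (20.600, 0.0000). A1 meets SP tangentially, so BP is at right angles to SP, so B = P + (0, 6.3) = (20.600, 6.3000). On A1, P sits at bearing -90° from B; a 101° counterclockwise sweep puts C at bearing 11°, so C = B + 6.3·(cos 11°, sin 11°) = (26.784, 7.5021). The tangent condition forces BC to be normal to CJ, so CJ runs along (−sin 11°, cos 11°); with |CJ| = 17.1, J = (23.521, 24.288). Then |PJ| = |J − P| = 24.463.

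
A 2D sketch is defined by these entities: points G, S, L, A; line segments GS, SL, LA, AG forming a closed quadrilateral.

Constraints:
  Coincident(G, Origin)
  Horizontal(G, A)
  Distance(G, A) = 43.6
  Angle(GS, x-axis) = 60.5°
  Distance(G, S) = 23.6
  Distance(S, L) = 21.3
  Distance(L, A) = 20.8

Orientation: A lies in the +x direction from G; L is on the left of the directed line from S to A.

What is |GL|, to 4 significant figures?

37.23

Checks: |SL| = 21.30 ✓; |LA| = 20.80 ✓.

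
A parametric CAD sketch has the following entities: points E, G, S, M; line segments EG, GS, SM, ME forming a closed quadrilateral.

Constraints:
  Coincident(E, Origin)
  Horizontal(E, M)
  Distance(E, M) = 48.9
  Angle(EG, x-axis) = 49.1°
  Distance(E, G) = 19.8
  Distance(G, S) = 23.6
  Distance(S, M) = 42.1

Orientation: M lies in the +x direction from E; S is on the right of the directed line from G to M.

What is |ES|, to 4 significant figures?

11.02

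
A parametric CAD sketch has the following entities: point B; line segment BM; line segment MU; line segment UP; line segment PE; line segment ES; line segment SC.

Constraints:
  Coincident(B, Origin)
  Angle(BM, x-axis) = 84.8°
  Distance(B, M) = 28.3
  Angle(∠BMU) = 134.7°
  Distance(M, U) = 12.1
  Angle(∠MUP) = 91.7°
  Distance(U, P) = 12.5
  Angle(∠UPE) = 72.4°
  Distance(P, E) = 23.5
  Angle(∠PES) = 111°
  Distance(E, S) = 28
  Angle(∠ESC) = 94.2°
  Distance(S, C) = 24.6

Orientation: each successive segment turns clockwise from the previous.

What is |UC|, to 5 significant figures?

25.812

B is at the origin; BM runs at 84.8° with length 28.3, so M = (2.5649, 28.184). ∠BMU = 134.7° gives MU at 39.500° from the x-axis; with |MU| = 12.1, U = (11.902, 35.880). ∠MUP = 91.7° gives UP at -48.800° from the x-axis; with |UP| = 12.5, P = (20.135, 26.475). ∠UPE = 72.4° gives PE at -156.40° from the x-axis; with |PE| = 23.5, E = (-1.3993, 17.067). ∠PES = 111.0° gives ES at 134.60° from the x-axis; with |ES| = 28.0, S = (-21.060, 37.003). ∠ESC = 94.2° gives SC at 48.800° from the x-axis; with |SC| = 24.6, C = (-4.8559, 55.513). Then |UC| = |C − U| = 25.812.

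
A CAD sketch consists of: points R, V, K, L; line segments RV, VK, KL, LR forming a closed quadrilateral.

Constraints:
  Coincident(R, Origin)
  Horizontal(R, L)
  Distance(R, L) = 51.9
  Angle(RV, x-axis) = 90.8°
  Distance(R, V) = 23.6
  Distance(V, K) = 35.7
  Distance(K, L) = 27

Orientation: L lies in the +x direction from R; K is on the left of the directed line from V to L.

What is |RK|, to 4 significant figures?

41.22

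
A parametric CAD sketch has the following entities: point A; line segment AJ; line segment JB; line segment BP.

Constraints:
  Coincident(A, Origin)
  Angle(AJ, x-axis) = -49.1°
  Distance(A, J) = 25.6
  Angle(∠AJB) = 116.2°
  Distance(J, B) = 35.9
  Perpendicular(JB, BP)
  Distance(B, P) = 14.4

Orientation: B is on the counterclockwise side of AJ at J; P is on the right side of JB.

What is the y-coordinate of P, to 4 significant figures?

-24.17

A is at the origin; AJ runs at -49.1° with length 25.6, so J = 25.6·(cos -49.1°, sin -49.1°) = (16.76, -19.35). ∠AJB = 116.2°, so JB runs at -49.1° + (180° − 116.2°) = 14.70° from the x-axis; with |JB| = 35.9, B = J + 35.9·(cos 14.70°, sin 14.70°) = (51.49, -10.24). JB ⟂ BP; with |BP| = 14.4 on the right of JB, P = B + 14.4·(0.2538, -0.9673) = (55.14, -24.17). So P.y = -24.17.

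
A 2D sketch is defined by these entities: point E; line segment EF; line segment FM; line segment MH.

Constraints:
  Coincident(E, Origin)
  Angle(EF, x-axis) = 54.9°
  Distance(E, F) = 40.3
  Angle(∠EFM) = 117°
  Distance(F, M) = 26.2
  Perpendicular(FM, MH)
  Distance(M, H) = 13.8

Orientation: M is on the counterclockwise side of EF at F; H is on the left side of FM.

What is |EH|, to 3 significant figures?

49.7

E is at the origin; EF runs at 54.9° with length 40.3, so F = 40.3·(cos 54.9°, sin 54.9°) = (23.2, 33.0). ∠EFM = 117.0°, so FM runs at 54.9° + (180° − 117.0°) = 118° from the x-axis; with |FM| = 26.2, M = F + 26.2·(cos 118°, sin 118°) = (10.9, 56.1). The perpendicularity gives MH at right angles to FM; with |MH| = 13.8 on the left of FM, H = M + 13.8·(-0.884, -0.468) = (-1.28, 49.7). Then |EH| = |H − E| = 49.7.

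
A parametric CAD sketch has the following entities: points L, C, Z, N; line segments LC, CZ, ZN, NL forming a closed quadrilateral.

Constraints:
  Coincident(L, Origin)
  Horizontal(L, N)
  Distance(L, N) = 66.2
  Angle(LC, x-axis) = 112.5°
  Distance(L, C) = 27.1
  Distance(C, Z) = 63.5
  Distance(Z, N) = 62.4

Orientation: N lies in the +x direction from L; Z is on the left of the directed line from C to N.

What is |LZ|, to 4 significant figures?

72.84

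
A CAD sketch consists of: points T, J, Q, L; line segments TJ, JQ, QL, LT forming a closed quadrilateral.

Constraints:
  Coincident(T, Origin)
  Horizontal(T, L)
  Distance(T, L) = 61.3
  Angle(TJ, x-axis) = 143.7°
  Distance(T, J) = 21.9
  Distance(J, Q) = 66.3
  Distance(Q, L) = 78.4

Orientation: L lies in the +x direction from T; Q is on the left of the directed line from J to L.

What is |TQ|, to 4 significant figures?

70.18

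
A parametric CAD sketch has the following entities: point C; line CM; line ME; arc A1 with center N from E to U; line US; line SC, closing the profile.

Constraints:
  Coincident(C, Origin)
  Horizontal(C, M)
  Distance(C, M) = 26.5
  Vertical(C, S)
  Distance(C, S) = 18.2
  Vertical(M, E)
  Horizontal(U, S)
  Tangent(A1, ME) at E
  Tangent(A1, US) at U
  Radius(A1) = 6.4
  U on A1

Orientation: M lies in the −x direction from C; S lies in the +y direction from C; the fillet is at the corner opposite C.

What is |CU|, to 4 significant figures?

27.12

C is at the origin; CM is horizontal with |CM| = 26.5 and M on the −x side, so M = (-26.50, 0.000). CS is vertical with |CS| = 18.2 and S on the +y side, so S = (0.000, 18.20). The virtual corner opposite C is at (-26.50, 18.20). The tangent condition forces NE to be normal to ME and tangency of A1 to US means the radius NU is perpendicular to US, with radius 6.4, so the center N sits 6.4 in from both sides at N = (-20.10, 11.80). That places the tangent points at E = (-26.50, 11.80) on ME and U = (-20.10, 18.20) on US. Then |CU| = |U − C| = 27.12.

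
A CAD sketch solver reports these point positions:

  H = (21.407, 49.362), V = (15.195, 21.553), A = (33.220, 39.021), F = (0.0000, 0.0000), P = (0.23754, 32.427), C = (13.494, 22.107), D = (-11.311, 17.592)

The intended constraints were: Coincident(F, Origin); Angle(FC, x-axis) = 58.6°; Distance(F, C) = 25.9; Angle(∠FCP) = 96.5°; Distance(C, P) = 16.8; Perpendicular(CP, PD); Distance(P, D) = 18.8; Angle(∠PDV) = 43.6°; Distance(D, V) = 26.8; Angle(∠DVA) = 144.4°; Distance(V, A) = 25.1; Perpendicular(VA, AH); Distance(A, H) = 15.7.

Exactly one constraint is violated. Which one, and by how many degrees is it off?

Perpendicular(VA, AH) — off by 4.70°.

F = (0.00, 0.00) ✓; FC at 58.60° ✓; |FC| = 25.90 ✓; ∠FCP = 96.50° ✓; |CP| = 16.80 ✓; ∠(CP, PD) = 90.00° ✓; |PD| = 18.80 ✓; ∠PDV = 43.60° ✓; |DV| = 26.80 ✓; ∠DVA = 144.4° ✓; |VA| = 25.10 ✓; ∠(VA, AH) = 94.70° ✗; |AH| = 15.70 ✓.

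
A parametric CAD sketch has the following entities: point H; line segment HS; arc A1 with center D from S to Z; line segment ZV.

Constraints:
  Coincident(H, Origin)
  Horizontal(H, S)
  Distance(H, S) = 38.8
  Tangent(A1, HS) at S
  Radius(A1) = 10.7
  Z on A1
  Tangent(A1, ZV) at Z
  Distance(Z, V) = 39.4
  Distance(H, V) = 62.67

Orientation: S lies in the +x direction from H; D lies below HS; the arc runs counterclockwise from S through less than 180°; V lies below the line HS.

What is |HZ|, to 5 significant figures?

31.035

Checks: |DZ| = 10.70 ✓; ∠(DZ, ZV) = 90.00° ✓; |ZV| = 39.40 ✓; |HV| = 62.67 ✓.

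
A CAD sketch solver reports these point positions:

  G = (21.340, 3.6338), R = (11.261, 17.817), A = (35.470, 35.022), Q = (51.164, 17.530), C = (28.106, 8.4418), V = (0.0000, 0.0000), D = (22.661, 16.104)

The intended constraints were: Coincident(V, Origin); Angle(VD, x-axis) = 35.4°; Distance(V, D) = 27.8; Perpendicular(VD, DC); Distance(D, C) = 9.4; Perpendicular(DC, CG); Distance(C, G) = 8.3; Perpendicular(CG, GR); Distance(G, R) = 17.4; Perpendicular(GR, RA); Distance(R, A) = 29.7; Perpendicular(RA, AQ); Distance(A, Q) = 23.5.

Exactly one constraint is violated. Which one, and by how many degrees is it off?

Perpendicular(RA, AQ) — off by 6.50°.

V = (0.00, 0.00) ✓; VD at 35.40° ✓; |VD| = 27.80 ✓; ∠(VD, DC) = 90.00° ✓; |DC| = 9.400 ✓; ∠(DC, CG) = 90.00° ✓; |CG| = 8.300 ✓; ∠(CG, GR) = 90.00° ✓; |GR| = 17.40 ✓; ∠(GR, RA) = 90.00° ✓; |RA| = 29.70 ✓; ∠(RA, AQ) = 83.50° ✗; |AQ| = 23.50 ✓.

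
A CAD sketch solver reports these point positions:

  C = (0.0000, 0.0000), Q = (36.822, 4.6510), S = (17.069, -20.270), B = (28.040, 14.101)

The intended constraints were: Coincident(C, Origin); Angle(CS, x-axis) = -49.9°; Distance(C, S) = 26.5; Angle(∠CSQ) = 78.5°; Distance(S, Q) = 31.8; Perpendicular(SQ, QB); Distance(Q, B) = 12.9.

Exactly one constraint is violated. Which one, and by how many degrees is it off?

Perpendicular(SQ, QB) — off by 8.70°.

C = (0.00, 0.00) ✓; CS at -49.90° ✓; |CS| = 26.50 ✓; ∠CSQ = 78.50° ✓; |SQ| = 31.80 ✓; ∠(SQ, QB) = 81.30° ✗; |QB| = 12.90 ✓.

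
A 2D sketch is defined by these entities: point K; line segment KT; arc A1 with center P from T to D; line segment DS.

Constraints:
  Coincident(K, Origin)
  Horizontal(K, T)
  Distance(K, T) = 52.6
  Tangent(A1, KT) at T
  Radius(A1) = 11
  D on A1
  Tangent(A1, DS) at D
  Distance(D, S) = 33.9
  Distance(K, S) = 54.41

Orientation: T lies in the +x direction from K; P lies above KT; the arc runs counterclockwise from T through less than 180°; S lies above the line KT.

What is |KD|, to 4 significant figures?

62.95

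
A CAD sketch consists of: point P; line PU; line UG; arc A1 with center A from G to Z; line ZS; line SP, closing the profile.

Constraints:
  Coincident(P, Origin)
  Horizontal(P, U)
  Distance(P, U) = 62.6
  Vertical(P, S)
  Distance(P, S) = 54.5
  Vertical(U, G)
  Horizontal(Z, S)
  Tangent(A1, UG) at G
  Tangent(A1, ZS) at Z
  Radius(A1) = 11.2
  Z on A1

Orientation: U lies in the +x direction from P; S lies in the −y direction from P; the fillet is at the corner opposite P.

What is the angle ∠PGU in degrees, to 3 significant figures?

55.3°

P is at the origin; P and U share the same y with |PU| = 62.6 and U on the +x side, so U = (62.6, 0.00). PS is vertical with |PS| = 54.5 and S on the −y side, so S = (0.00, -54.5). The virtual corner opposite P is at (62.6, -54.5). Since A1 is tangent to UG there, AG ⟂ UG and since A1 is tangent to ZS there, AZ ⟂ ZS, with radius 11.2, so the center A sits 11.2 in from both sides at A = (51.4, -43.3). That places the tangent points at G = (62.6, -43.3) on UG and Z = (51.4, -54.5) on ZS. Then cos ∠PGU = GP·GU / (|GP||GU|), giving 55.3°.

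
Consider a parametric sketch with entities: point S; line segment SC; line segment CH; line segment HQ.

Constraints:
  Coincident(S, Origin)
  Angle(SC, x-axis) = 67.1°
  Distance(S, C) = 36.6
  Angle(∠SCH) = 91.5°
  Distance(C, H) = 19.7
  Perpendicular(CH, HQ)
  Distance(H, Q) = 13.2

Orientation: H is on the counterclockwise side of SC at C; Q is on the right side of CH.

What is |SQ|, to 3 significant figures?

53.9

S is at the origin; SC runs at 67.1° with length 36.6, so C = 36.6·(cos 67.1°, sin 67.1°) = (14.2, 33.7). ∠SCH = 91.5°, so CH runs at 67.1° + (180° − 91.5°) = 156° from the x-axis; with |CH| = 19.7, H = C + 19.7·(cos 156°, sin 156°) = (-3.70, 41.9). The perpendicularity gives HQ at right angles to CH; with |HQ| = 13.2 on the right of CH, Q = H + 13.2·(0.413, 0.911) = (1.75, 53.9). Then |SQ| = |Q − S| = 53.9.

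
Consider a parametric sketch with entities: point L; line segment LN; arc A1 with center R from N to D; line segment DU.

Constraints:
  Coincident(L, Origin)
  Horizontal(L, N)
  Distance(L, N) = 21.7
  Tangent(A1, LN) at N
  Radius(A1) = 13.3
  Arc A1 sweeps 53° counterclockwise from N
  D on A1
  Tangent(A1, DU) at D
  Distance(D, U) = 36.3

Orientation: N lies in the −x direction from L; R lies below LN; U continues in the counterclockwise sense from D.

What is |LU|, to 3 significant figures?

64.1

L is at the origin; LN is horizontal with |LN| = 21.7 and N on the −x side, so N = (-21.7, 0.00). The tangent condition forces RN to be normal to LN, so R = N + (0, -13.3) = (-21.7, -13.3). On A1, N sits at bearing 90° from R; a 53° counterclockwise sweep puts D at bearing 143°, so D = R + 13.3·(cos 143°, sin 143°) = (-32.3, -5.30). A1 meets DU tangentially, so RD is at right angles to DU, so DU runs along (−sin 143°, cos 143°); with |DU| = 36.3, U = (-54.2, -34.3). Then |LU| = |U − L| = 64.1.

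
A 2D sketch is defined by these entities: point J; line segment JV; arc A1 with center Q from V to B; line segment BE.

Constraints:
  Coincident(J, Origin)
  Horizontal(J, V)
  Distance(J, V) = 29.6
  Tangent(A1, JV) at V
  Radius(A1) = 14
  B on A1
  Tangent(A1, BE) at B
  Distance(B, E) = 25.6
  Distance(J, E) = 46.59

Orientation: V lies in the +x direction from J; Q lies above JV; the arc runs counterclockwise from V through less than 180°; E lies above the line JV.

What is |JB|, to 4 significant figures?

46.07

Checks: |QB| = 14.00 ✓; ∠(QB, BE) = 90.00° ✓; |BE| = 25.60 ✓; |JE| = 46.59 ✓.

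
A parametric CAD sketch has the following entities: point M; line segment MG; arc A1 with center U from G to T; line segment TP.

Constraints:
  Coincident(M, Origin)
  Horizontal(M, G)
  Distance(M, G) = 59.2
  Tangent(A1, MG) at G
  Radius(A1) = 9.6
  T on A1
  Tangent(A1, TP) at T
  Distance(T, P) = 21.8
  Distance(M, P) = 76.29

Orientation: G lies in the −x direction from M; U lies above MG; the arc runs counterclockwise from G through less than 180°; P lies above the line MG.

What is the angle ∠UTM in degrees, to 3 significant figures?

112°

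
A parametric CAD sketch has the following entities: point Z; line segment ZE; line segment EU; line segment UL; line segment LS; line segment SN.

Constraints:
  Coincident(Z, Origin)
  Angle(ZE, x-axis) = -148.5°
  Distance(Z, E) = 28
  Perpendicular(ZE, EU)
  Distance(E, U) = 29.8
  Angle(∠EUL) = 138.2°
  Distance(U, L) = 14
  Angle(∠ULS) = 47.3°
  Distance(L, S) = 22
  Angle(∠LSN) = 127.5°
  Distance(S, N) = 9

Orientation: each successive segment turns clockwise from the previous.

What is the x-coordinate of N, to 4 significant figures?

-26.11

Z is at the origin; ZE runs at -148.5° with length 28.0, so E = (-23.87, -14.63). ZE is perpendicular to EU, so EU runs at 121.5°; with |EU| = 29.8, U = (-39.44, 10.78). ∠EUL = 138.2° gives UL at 79.70° from the x-axis; with |UL| = 14.0, L = (-36.94, 24.55). ∠ULS = 47.3° gives LS at -53.00° from the x-axis; with |LS| = 22.0, S = (-23.70, 6.983). ∠LSN = 127.5° gives SN at -105.5° from the x-axis; with |SN| = 9.0, N = (-26.11, -1.690). So N.x = -26.11.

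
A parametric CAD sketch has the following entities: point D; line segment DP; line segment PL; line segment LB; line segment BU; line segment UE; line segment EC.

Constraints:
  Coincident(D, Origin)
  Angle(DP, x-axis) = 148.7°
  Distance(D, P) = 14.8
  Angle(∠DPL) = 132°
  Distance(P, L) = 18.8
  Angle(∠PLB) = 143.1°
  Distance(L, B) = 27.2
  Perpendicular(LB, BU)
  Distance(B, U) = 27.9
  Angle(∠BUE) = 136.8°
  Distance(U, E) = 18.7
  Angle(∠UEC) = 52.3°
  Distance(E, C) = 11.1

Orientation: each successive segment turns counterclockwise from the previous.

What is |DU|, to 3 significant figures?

43.6

∠PLB = 143.1° gives LB at -126° from the x-axis; with |LB| = 27.2, B = (-46.8, -19.6). LB ⟂ BU, so BU runs at -36.4°; with |BU| = 27.9, U = (-24.3, -36.2). Then |DU| = |U − D| = 43.6.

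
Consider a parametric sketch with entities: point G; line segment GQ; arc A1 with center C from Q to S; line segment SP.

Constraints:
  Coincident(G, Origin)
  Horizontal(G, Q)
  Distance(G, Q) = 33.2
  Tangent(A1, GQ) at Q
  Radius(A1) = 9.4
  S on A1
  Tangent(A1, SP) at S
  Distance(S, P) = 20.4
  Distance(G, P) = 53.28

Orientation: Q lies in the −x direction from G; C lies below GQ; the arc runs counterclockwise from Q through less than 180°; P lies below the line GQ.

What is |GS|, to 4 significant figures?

43.32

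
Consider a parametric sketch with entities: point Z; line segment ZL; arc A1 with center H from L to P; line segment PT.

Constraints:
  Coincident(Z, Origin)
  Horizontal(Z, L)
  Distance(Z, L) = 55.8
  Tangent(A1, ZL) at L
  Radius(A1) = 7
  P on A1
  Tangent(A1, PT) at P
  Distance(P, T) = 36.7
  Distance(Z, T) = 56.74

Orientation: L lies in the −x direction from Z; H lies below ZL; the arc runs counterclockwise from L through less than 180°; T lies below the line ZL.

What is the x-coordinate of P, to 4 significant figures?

-61.42

Z is at the origin; Z and L share the same y with |ZL| = 55.8 and L on the −x side, so L = (-55.80, 0.000). The tangent condition forces HL to be normal to ZL, so H = L + (0, -7) = (-55.80, -7.000). Since HP ⟂ PT (tangency), |HT| = √(7.0² + 36.7²) = 37.36 regardless of where P sits on A1. So T lies on both circle(Z, 56.74) and circle(H, 37.36); the below-ZL intersection is T = (-39.58, -40.66). P is the foot of the tangent from T: P = (-61.42, -11.17).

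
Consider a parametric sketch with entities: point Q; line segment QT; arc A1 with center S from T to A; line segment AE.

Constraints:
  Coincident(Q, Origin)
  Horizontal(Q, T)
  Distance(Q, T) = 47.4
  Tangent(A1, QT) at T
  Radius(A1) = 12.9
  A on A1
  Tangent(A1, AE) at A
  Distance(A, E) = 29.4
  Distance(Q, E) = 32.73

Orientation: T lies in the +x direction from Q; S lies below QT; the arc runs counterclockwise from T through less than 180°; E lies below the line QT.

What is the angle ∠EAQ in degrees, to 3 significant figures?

56.6°

Checks: ∠(ST, TQ) = 90.00° ✓; |ST| = 12.90 ✓; |SA| = 12.90 ✓; ∠(SA, AE) = 90.00° ✓; |AE| = 29.40 ✓; |QE| = 32.73 ✓.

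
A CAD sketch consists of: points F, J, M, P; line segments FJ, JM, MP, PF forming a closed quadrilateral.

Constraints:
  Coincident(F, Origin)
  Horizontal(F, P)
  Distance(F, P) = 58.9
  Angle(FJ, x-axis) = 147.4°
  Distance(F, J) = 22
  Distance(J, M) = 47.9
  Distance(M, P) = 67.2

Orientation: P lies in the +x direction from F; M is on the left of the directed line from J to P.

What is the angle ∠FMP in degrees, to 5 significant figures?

58.140°

F is at the origin; F and P share the same y with |FP| = 58.9 and P in +x, so P = (58.9, 0). FJ runs at 147.4° with |FJ| = 22.0, so J = (-18.534, 11.853). M is determined by |JM| = 47.9 and |MP| = 67.2 together: it lies at the intersection of circle(J, 47.9) and circle(P, 67.2). With |JP| = 78.336, the foot of the radical line on JP is 24.989 from J and the perpendicular offset is √(47.9² − 24.989²) = 40.865. Taking the left-of-JP solution: M = (12.351, 48.466).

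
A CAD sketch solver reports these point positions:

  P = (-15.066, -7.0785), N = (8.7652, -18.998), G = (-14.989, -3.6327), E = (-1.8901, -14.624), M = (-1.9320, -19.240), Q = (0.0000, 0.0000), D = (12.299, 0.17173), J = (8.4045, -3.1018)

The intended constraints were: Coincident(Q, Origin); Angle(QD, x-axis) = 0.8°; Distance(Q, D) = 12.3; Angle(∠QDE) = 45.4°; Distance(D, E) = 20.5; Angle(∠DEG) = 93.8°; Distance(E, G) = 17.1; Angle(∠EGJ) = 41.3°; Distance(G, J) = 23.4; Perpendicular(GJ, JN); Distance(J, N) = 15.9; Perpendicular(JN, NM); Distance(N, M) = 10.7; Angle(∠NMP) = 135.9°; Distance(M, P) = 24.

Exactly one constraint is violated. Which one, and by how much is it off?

Distance(M, P) = 24 — off by 6.10.

Q = (0.00, 0.00) ✓; QD at 0.8000° ✓; |QD| = 12.30 ✓; ∠QDE = 45.40° ✓; |DE| = 20.50 ✓; ∠DEG = 93.80° ✓; |EG| = 17.10 ✓; ∠EGJ = 41.30° ✓; |GJ| = 23.40 ✓; ∠(GJ, JN) = 90.00° ✓; |JN| = 15.90 ✓; ∠(JN, NM) = 90.00° ✓; |NM| = 10.70 ✓; ∠NMP = 135.9° ✓; |MP| = 17.90 ✗.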